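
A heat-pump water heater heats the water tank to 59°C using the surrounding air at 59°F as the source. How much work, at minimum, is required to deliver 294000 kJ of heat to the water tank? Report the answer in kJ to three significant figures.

38900 kJ

In absolute terms T_C = 288.15 K and T_H = 332.15 K, so ΔT = 44.00 K.
The reversible limit is COP_HP = T_H/ΔT = 7.549, so W_min = Q_H/COP = Q_H·ΔT/T_H.
W_min = 294000 × 44.00/332.15 = 38950 kJ.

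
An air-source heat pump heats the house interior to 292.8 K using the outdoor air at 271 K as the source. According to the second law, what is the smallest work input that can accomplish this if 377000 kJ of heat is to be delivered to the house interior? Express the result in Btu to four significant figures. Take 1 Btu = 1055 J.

The reservoir spacing is ΔT = 292.8 − 271 = 21.80 K.
The reversible limit is COP_HP = T_H/ΔT = 13.43, so W_min = Q_H/COP = Q_H·ΔT/T_H.
W_min = 377000 × 21.80/292.80 = 28070 kJ = 26610 Btu.

26610 Btu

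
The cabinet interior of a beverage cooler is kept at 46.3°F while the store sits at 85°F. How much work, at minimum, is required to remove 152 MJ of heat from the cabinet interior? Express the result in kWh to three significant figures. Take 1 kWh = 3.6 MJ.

In absolute terms T_C = 281.09 K and T_H = 302.59 K, so ΔT = 21.50 K.
The reversible limit is COP_R = T_C/ΔT = 13.07, so W_min = Q_C/COP = Q_C·ΔT/T_C.
W_min = 152.0 × 21.50/281.09 = 11.63 MJ = 3.229 kWh.

3.23 kWh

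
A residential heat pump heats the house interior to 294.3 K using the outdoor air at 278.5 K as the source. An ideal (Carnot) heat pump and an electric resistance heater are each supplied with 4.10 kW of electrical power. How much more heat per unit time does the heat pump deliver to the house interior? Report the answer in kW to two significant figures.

72 kW

The reservoir spacing is ΔT = 294.3 − 278.5 = 15.80 K.
COP_Carnot = T_H/ΔT = 294.30/15.80 = 18.63.
The heat pump delivers Q̇_H = COP × Ẇ = 76.37 kW; the resistance heater delivers Ẇ = 4.100 kW.
Extra = (COP − 1)·Ẇ = 72.27 kW.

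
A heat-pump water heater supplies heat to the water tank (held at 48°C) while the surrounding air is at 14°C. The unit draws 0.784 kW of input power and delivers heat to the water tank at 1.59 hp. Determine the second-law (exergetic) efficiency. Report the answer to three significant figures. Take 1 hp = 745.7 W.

0.160

Converting, Q̇_H = 1.590 hp = 1.186 kW, so COP_actual = Q̇_H/Ẇ = 1.186/0.7840 = 1.512.
In absolute terms T_C = 287.15 K and T_H = 321.15 K, so ΔT = 34.00 K.
COP_Carnot = T_H/ΔT = 321.15/34.00 = 9.446.
η_II = COP_actual/COP_Carnot = 1.512/9.446 = 0.1601.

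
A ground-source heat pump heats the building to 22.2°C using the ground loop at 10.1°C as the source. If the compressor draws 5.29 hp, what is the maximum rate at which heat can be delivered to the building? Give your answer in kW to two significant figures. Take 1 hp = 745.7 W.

96 kW

In absolute terms T_C = 283.25 K and T_H = 295.35 K, so ΔT = 12.10 K.
COP_Carnot = T_H/ΔT = 295.35/12.10 = 24.41.
Q̇_max = COP_Carnot × Ẇ = 24.41 × 5.290 hp = 129.1 hp = 96.29 kW.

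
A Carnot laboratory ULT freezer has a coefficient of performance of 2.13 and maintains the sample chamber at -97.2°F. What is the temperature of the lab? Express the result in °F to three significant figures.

COP_R = T_C/(T_H − T_C) gives T_H − T_C = T_C/COP.
With T_C = 201.37 K, T_H = 201.37 × (1 + 1/2.13) = 295.91 K.
Converting, 295.91 K = 72.97°F.

73.0 °F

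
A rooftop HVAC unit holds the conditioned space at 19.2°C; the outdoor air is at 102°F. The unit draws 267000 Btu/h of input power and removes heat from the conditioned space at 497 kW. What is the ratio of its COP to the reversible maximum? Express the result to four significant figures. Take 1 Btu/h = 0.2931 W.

0.4277

Converting, Q̇_C = 497.0 kW = 1696000 Btu/h, so COP_actual = Q̇_C/Ẇ = 1696000/267000 = 6.351.
In absolute terms T_C = 292.35 K and T_H = 312.04 K, so ΔT = 19.69 K.
COP_Carnot = T_C/ΔT = 292.35/19.69 = 14.85.
η_II = COP_actual/COP_Carnot = 6.351/14.85 = 0.4277.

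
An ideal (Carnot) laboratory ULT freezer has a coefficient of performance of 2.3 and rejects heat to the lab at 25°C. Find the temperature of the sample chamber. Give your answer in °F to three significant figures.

For a Carnot refrigerator COP_R = T_C/(T_H − T_C), so T_C = COP·T_H/(1 + COP).
With T_H = 298.15 K, T_C = 2.3 × 298.15/3.300 = 207.80 K.
Converting, 207.80 K = -85.63°F.

-85.6 °F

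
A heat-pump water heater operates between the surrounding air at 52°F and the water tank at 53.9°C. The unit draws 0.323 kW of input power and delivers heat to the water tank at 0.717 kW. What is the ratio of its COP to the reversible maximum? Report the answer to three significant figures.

COP_actual = Q̇_H/Ẇ = 0.7170/0.3230 = 2.220.
In absolute terms T_C = 284.26 K and T_H = 327.05 K, so ΔT = 42.79 K.
COP_Carnot = T_H/ΔT = 327.05/42.79 = 7.643.
η_II = COP_actual/COP_Carnot = 2.220/7.643 = 0.2904.

0.290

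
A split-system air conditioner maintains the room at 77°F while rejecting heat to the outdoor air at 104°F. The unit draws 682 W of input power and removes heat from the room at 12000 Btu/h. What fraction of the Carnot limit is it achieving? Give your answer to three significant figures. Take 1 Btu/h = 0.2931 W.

0.259

Converting, Q̇_C = 12000 Btu/h = 3517 W, so COP_actual = Q̇_C/Ẇ = 3517/682.0 = 5.157.
In absolute terms T_C = 298.15 K and T_H = 313.15 K, so ΔT = 15.00 K.
COP_Carnot = T_C/ΔT = 298.15/15.00 = 19.88.
η_II = COP_actual/COP_Carnot = 5.157/19.88 = 0.2595.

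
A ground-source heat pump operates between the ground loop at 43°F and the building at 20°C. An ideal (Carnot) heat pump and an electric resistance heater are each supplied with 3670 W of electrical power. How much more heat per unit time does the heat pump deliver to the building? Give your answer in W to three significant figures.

In absolute terms T_C = 279.26 K and T_H = 293.15 K, so ΔT = 13.89 K.
COP_Carnot = T_H/ΔT = 293.15/13.89 = 21.11.
The heat pump delivers Q̇_H = COP × Ẇ = 77460 W; the resistance heater delivers Ẇ = 3670 W.
Extra = (COP − 1)·Ẇ = 73790 W.

73800 W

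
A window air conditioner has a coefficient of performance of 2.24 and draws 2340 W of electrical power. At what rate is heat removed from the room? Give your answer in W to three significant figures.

5240 W

Q̇_C = COP × Ẇ = 2.24 × 2340 = 5242 W.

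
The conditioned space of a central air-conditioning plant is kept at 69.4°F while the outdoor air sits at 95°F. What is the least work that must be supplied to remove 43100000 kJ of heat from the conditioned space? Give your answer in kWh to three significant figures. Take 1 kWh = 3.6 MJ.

In absolute terms T_C = 293.93 K and T_H = 308.15 K, so ΔT = 14.22 K.
The reversible limit is COP_R = T_C/ΔT = 20.67, so W_min = Q_C/COP = Q_C·ΔT/T_C.
W_min = 43100000 × 14.22/293.93 = 2085000 kJ = 579.3 kWh.

579 kWh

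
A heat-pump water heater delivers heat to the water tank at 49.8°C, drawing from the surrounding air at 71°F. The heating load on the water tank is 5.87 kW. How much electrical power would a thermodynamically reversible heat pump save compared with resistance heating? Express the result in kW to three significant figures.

5.36 kW

In absolute terms T_C = 294.82 K and T_H = 322.95 K, so ΔT = 28.13 K.
COP_Carnot = T_H/ΔT = 322.95/28.13 = 11.48.
Resistance heating needs Ẇ_res = Q̇_H = 5.870 kW; the reversible heat pump needs only Ẇ_hp = Q̇_H/COP = 0.5114 kW.
Saving = 5.870 − 0.5114 = 5.359 kW.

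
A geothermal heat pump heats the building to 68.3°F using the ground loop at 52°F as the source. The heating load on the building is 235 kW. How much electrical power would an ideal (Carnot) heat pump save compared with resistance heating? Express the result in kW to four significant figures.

227.7 kW

In absolute terms T_C = 284.26 K and T_H = 293.32 K, so ΔT = 9.056 K.
COP_Carnot = T_H/ΔT = 293.32/9.056 = 32.39.
Resistance heating needs Ẇ_res = Q̇_H = 235.0 kW; the reversible heat pump needs only Ẇ_hp = Q̇_H/COP = 7.255 kW.
Saving = 235.0 − 7.255 = 227.7 kW.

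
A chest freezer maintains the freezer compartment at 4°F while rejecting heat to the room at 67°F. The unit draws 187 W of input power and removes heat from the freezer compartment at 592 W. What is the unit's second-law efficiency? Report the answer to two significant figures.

0.43

COP_actual = Q̇_C/Ẇ = 592.0/187.0 = 3.166.
In absolute terms T_C = 257.59 K and T_H = 292.59 K, so ΔT = 35.00 K.
COP_Carnot = T_C/ΔT = 257.59/35.00 = 7.360.
η_II = COP_actual/COP_Carnot = 3.166/7.360 = 0.4301.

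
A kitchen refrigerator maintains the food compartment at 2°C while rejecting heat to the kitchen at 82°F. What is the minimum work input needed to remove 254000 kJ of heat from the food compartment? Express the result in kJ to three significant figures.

In absolute terms T_C = 275.15 K and T_H = 300.93 K, so ΔT = 25.78 K.
The reversible limit is COP_R = T_C/ΔT = 10.67, so W_min = Q_C/COP = Q_C·ΔT/T_C.
W_min = 254000 × 25.78/275.15 = 23800 kJ.

23800 kJ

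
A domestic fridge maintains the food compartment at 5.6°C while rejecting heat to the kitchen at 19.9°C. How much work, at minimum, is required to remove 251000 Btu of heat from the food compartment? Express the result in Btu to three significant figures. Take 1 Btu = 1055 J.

In absolute terms T_C = 278.75 K and T_H = 293.05 K, so ΔT = 14.30 K.
The reversible limit is COP_R = T_C/ΔT = 19.49, so W_min = Q_C/COP = Q_C·ΔT/T_C.
W_min = 251000 × 14.30/278.75 = 12880 Btu.

12900 Btu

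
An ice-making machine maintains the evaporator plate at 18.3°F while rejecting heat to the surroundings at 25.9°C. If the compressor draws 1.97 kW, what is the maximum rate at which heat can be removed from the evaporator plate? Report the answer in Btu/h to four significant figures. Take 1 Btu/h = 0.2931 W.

53260 Btu/h

In absolute terms T_C = 265.54 K and T_H = 299.05 K, so ΔT = 33.51 K.
COP_Carnot = T_C/ΔT = 265.54/33.51 = 7.924.
Q̇_max = COP_Carnot × Ẇ = 7.924 × 1.970 kW = 15.61 kW = 53260 Btu/h.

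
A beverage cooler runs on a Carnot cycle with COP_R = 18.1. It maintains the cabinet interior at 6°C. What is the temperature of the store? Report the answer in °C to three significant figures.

21.4 °C

COP_R = T_C/(T_H − T_C) gives T_H − T_C = T_C/COP.
With T_C = 279.15 K, T_H = 279.15 × (1 + 1/18.1) = 294.57 K.
Converting, 294.57 K = 21.42°C.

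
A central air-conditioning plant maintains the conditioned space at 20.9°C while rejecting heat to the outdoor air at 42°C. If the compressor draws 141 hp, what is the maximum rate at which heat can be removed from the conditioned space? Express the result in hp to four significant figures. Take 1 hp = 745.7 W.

In absolute terms T_C = 294.05 K and T_H = 315.15 K, so ΔT = 21.10 K.
COP_Carnot = T_C/ΔT = 294.05/21.10 = 13.94.
Q̇_max = COP_Carnot × Ẇ = 13.94 × 141.0 hp = 1965 hp.

1965 hp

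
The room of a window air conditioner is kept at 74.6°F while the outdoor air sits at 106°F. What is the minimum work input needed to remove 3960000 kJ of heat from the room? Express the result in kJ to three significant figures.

In absolute terms T_C = 296.82 K and T_H = 314.26 K, so ΔT = 17.44 K.
The reversible limit is COP_R = T_C/ΔT = 17.01, so W_min = Q_C/COP = Q_C·ΔT/T_C.
W_min = 3960000 × 17.44/296.82 = 232700 kJ.

233000 kJ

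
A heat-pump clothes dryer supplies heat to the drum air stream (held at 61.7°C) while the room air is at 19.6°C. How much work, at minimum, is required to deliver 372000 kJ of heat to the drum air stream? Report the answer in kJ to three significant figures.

In absolute terms T_C = 292.75 K and T_H = 334.85 K, so ΔT = 42.10 K.
The reversible limit is COP_HP = T_H/ΔT = 7.954, so W_min = Q_H/COP = Q_H·ΔT/T_H.
W_min = 372000 × 42.10/334.85 = 46770 kJ.

46800 kJ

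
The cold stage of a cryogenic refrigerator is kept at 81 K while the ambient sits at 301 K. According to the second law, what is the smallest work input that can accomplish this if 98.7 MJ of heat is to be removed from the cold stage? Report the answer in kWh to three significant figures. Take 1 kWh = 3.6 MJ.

74.5 kWh

The reservoir spacing is ΔT = 301 − 81 = 220.0 K.
The reversible limit is COP_R = T_C/ΔT = 0.3682, so W_min = Q_C/COP = Q_C·ΔT/T_C.
W_min = 98.70 × 220.0/81.00 = 268.1 MJ = 74.47 kWh.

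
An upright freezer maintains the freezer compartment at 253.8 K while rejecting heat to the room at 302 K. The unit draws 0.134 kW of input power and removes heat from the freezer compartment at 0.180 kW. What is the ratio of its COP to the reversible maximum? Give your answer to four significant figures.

0.2551

COP_actual = Q̇_C/Ẇ = 0.1800/0.1340 = 1.343.
The reservoir spacing is ΔT = 302 − 253.8 = 48.20 K.
COP_Carnot = T_C/ΔT = 253.80/48.20 = 5.266.
η_II = COP_actual/COP_Carnot = 1.343/5.266 = 0.2551.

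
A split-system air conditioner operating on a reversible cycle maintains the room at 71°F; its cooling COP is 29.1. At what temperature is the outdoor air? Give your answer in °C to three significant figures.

31.8 °C

COP_R = T_C/(T_H − T_C) gives T_H − T_C = T_C/COP.
With T_C = 294.82 K, T_H = 294.82 × (1 + 1/29.1) = 304.95 K.
Converting, 304.95 K = 31.80°C.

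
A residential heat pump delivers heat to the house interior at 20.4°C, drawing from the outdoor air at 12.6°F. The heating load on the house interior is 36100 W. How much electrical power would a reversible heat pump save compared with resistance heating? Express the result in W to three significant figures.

32300 W

In absolute terms T_C = 262.37 K and T_H = 293.55 K, so ΔT = 31.18 K.
COP_Carnot = T_H/ΔT = 293.55/31.18 = 9.415.
Resistance heating needs Ẇ_res = Q̇_H = 36100 W; the reversible heat pump needs only Ẇ_hp = Q̇_H/COP = 3834 W.
Saving = 36100 − 3834 = 32270 W.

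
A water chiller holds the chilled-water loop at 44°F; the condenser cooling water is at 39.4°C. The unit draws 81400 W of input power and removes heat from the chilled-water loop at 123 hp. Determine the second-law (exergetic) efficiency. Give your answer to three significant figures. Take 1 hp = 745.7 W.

0.132

Converting, Q̇_C = 123.0 hp = 91720 W, so COP_actual = Q̇_C/Ẇ = 91720/81400 = 1.127.
In absolute terms T_C = 279.82 K and T_H = 312.55 K, so ΔT = 32.73 K.
COP_Carnot = T_C/ΔT = 279.82/32.73 = 8.548.
η_II = COP_actual/COP_Carnot = 1.127/8.548 = 0.1318.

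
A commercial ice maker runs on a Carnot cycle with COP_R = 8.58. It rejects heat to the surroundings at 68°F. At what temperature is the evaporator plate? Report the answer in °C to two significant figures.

For a Carnot refrigerator COP_R = T_C/(T_H − T_C), so T_C = COP·T_H/(1 + COP).
With T_H = 293.15 K, T_C = 8.58 × 293.15/9.580 = 262.55 K.
Converting, 262.55 K = -10.60°C.

-11 °C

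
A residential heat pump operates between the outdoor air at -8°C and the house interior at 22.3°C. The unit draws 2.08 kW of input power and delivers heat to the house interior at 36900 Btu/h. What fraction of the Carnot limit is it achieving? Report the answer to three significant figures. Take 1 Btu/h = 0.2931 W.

0.533

Converting, Q̇_H = 36900 Btu/h = 10.82 kW, so COP_actual = Q̇_H/Ẇ = 10.82/2.080 = 5.200.
In absolute terms T_C = 265.15 K and T_H = 295.45 K, so ΔT = 30.30 K.
COP_Carnot = T_H/ΔT = 295.45/30.30 = 9.751.
η_II = COP_actual/COP_Carnot = 5.200/9.751 = 0.5333.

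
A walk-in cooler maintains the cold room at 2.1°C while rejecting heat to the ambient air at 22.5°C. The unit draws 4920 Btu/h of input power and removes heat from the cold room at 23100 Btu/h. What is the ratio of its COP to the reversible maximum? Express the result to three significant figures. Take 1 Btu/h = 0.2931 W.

0.348

COP_actual = Q̇_C/Ẇ = 23100/4920 = 4.695.
In absolute terms T_C = 275.25 K and T_H = 295.65 K, so ΔT = 20.40 K.
COP_Carnot = T_C/ΔT = 275.25/20.40 = 13.49.
η_II = COP_actual/COP_Carnot = 4.695/13.49 = 0.3480.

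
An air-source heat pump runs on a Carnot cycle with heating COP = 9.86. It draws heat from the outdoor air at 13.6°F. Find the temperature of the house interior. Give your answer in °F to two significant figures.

COP_HP = T_H/(T_H − T_C) rearranges to T_H = COP·T_C/(COP − 1).
With T_C = 262.93 K, T_H = 9.86 × 262.93/8.860 = 292.60 K.
Converting, 292.60 K = 67.02°F.

67 °F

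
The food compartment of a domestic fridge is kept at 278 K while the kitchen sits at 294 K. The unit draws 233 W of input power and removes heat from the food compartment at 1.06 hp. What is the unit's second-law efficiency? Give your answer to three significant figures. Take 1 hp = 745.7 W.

Converting, Q̇_C = 1.060 hp = 790.4 W, so COP_actual = Q̇_C/Ẇ = 790.4/233.0 = 3.392.
The reservoir spacing is ΔT = 294 − 278 = 16.00 K.
COP_Carnot = T_C/ΔT = 278.00/16.00 = 17.38.
η_II = COP_actual/COP_Carnot = 3.392/17.38 = 0.1952.

0.195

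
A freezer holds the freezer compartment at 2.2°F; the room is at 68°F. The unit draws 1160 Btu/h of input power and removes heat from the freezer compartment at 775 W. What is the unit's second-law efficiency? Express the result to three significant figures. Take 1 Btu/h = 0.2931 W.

0.325

Converting, Q̇_C = 775.0 W = 2644 Btu/h, so COP_actual = Q̇_C/Ẇ = 2644/1160 = 2.279.
In absolute terms T_C = 256.59 K and T_H = 293.15 K, so ΔT = 36.56 K.
COP_Carnot = T_C/ΔT = 256.59/36.56 = 7.019.
η_II = COP_actual/COP_Carnot = 2.279/7.019 = 0.3247.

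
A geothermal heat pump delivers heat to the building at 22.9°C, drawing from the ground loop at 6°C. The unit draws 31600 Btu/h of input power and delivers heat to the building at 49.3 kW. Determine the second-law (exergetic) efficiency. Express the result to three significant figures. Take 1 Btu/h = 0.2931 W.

0.304

Converting, Q̇_H = 49.30 kW = 168200 Btu/h, so COP_actual = Q̇_H/Ẇ = 168200/31600 = 5.323.
In absolute terms T_C = 279.15 K and T_H = 296.05 K, so ΔT = 16.90 K.
COP_Carnot = T_H/ΔT = 296.05/16.90 = 17.52.
η_II = COP_actual/COP_Carnot = 5.323/17.52 = 0.3039.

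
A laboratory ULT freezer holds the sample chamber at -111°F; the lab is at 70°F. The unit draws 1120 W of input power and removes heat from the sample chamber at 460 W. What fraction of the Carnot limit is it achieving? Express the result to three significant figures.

0.213

COP_actual = Q̇_C/Ẇ = 460.0/1120 = 0.4107.
In absolute terms T_C = 193.71 K and T_H = 294.26 K, so ΔT = 100.6 K.
COP_Carnot = T_C/ΔT = 193.71/100.6 = 1.926.
η_II = COP_actual/COP_Carnot = 0.4107/1.926 = 0.2132.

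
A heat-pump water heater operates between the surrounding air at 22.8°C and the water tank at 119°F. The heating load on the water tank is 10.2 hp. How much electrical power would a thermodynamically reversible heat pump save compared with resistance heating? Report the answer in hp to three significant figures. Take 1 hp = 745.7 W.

In absolute terms T_C = 295.95 K and T_H = 321.48 K, so ΔT = 25.53 K.
COP_Carnot = T_H/ΔT = 321.48/25.53 = 12.59.
Resistance heating needs Ẇ_res = Q̇_H = 10.20 hp; the reversible heat pump needs only Ẇ_hp = Q̇_H/COP = 0.8101 hp.
Saving = 10.20 − 0.8101 = 9.390 hp.

9.39 hp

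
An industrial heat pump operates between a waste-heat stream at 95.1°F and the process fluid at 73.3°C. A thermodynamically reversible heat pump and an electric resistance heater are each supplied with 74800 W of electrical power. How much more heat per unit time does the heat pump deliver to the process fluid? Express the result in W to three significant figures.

603000 W

In absolute terms T_C = 308.21 K and T_H = 346.45 K, so ΔT = 38.24 K.
COP_Carnot = T_H/ΔT = 346.45/38.24 = 9.059.
The heat pump delivers Q̇_H = COP × Ẇ = 677600 W; the resistance heater delivers Ẇ = 74800 W.
Extra = (COP − 1)·Ẇ = 602800 W.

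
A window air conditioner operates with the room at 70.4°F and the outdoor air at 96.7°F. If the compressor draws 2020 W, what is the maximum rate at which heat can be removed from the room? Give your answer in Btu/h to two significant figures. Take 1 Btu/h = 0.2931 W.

In absolute terms T_C = 294.48 K and T_H = 309.09 K, so ΔT = 14.61 K.
COP_Carnot = T_C/ΔT = 294.48/14.61 = 20.15.
Q̇_max = COP_Carnot × Ẇ = 20.15 × 2020 W = 40710 W = 138900 Btu/h.

140000 Btu/h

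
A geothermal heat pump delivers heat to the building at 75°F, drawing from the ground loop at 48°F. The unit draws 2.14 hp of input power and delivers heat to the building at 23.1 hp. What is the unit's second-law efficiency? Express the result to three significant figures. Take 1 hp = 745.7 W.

0.545

COP_actual = Q̇_H/Ẇ = 23.10/2.140 = 10.79.
In absolute terms T_C = 282.04 K and T_H = 297.04 K, so ΔT = 15.00 K.
COP_Carnot = T_H/ΔT = 297.04/15.00 = 19.80.
η_II = COP_actual/COP_Carnot = 10.79/19.80 = 0.5451.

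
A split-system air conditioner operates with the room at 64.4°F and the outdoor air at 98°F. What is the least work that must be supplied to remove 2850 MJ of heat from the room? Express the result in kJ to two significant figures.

In absolute terms T_C = 291.15 K and T_H = 309.82 K, so ΔT = 18.67 K.
The reversible limit is COP_R = T_C/ΔT = 15.60, so W_min = Q_C/COP = Q_C·ΔT/T_C.
W_min = 2850 × 18.67/291.15 = 182.7 MJ = 182700 kJ.

180000 kJ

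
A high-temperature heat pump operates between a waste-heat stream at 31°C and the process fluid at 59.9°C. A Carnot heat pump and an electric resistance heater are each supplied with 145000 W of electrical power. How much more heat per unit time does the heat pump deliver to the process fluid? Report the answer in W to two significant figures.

1500000 W

In absolute terms T_C = 304.15 K and T_H = 333.05 K, so ΔT = 28.90 K.
COP_Carnot = T_H/ΔT = 333.05/28.90 = 11.52.
The heat pump delivers Q̇_H = COP × Ẇ = 1671000 W; the resistance heater delivers Ẇ = 145000 W.
Extra = (COP − 1)·Ẇ = 1526000 W.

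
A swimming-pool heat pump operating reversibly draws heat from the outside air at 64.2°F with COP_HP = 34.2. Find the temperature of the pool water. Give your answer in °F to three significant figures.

COP_HP = T_H/(T_H − T_C) rearranges to T_H = COP·T_C/(COP − 1).
With T_C = 291.04 K, T_H = 34.2 × 291.04/33.20 = 299.81 K.
Converting, 299.81 K = 79.98°F.

80.0 °F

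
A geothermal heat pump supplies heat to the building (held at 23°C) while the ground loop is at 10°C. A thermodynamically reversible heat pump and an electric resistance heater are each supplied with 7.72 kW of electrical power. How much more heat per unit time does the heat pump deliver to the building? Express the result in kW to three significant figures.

168 kW

In absolute terms T_C = 283.15 K and T_H = 296.15 K, so ΔT = 13.00 K.
COP_Carnot = T_H/ΔT = 296.15/13.00 = 22.78.
The heat pump delivers Q̇_H = COP × Ẇ = 175.9 kW; the resistance heater delivers Ẇ = 7.720 kW.
Extra = (COP − 1)·Ẇ = 168.1 kW.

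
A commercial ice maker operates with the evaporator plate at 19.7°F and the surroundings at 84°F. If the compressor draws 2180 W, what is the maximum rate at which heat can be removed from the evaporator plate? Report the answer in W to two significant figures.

16000 W

In absolute terms T_C = 266.32 K and T_H = 302.04 K, so ΔT = 35.72 K.
COP_Carnot = T_C/ΔT = 266.32/35.72 = 7.455.
Q̇_max = COP_Carnot × Ẇ = 7.455 × 2180 W = 16250 W.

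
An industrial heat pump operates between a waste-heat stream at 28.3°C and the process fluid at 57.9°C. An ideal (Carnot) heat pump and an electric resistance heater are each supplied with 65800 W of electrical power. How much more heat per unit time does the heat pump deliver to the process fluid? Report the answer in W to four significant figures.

In absolute terms T_C = 301.45 K and T_H = 331.05 K, so ΔT = 29.60 K.
COP_Carnot = T_H/ΔT = 331.05/29.60 = 11.18.
The heat pump delivers Q̇_H = COP × Ẇ = 735900 W; the resistance heater delivers Ẇ = 65800 W.
Extra = (COP − 1)·Ẇ = 670100 W.

670100 W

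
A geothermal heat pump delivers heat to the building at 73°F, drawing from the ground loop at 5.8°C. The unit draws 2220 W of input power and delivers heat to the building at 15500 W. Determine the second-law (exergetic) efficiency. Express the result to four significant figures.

0.4006

COP_actual = Q̇_H/Ẇ = 15500/2220 = 6.982.
In absolute terms T_C = 278.95 K and T_H = 295.93 K, so ΔT = 16.98 K.
COP_Carnot = T_H/ΔT = 295.93/16.98 = 17.43.
η_II = COP_actual/COP_Carnot = 6.982/17.43 = 0.4006.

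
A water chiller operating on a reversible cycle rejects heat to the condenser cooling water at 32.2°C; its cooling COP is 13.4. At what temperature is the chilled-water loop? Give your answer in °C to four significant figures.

For a Carnot refrigerator COP_R = T_C/(T_H − T_C), so T_C = COP·T_H/(1 + COP).
With T_H = 305.35 K, T_C = 13.4 × 305.35/14.40 = 284.15 K.
Converting, 284.15 K = 11.00°C.

11.00 °C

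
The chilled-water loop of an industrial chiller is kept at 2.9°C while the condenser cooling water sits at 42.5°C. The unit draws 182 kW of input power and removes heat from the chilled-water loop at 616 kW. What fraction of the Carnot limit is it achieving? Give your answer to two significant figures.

0.49

COP_actual = Q̇_C/Ẇ = 616.0/182.0 = 3.385.
In absolute terms T_C = 276.05 K and T_H = 315.65 K, so ΔT = 39.60 K.
COP_Carnot = T_C/ΔT = 276.05/39.60 = 6.971.
η_II = COP_actual/COP_Carnot = 3.385/6.971 = 0.4855.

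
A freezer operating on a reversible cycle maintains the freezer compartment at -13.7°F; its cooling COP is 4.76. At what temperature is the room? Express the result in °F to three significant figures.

COP_R = T_C/(T_H − T_C) gives T_H − T_C = T_C/COP.
With T_C = 247.76 K, T_H = 247.76 × (1 + 1/4.76) = 299.81 K.
Converting, 299.81 K = 79.99°F.

80.0 °F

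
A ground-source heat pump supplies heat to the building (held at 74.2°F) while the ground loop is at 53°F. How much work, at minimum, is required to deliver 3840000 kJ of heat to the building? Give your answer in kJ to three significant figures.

152000 kJ

In absolute terms T_C = 284.82 K and T_H = 296.59 K, so ΔT = 11.78 K.
The reversible limit is COP_HP = T_H/ΔT = 25.18, so W_min = Q_H/COP = Q_H·ΔT/T_H.
W_min = 3840000 × 11.78/296.59 = 152500 kJ.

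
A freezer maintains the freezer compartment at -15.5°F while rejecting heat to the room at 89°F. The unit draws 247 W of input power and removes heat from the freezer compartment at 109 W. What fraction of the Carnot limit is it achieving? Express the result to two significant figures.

0.10

COP_actual = Q̇_C/Ẇ = 109.0/247.0 = 0.4413.
In absolute terms T_C = 246.76 K and T_H = 304.82 K, so ΔT = 58.06 K.
COP_Carnot = T_C/ΔT = 246.76/58.06 = 4.250.
η_II = COP_actual/COP_Carnot = 0.4413/4.250 = 0.1038.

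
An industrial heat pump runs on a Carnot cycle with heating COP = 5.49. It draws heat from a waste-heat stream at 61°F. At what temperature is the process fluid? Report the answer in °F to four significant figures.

COP_HP = T_H/(T_H − T_C) rearranges to T_H = COP·T_C/(COP − 1).
With T_C = 289.26 K, T_H = 5.49 × 289.26/4.490 = 353.68 K.
Converting, 353.68 K = 176.96°F.

177.0 °F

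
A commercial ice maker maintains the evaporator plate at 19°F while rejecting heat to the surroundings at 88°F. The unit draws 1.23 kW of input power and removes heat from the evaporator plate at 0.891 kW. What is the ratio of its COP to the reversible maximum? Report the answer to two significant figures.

COP_actual = Q̇_C/Ẇ = 0.8910/1.230 = 0.7244.
In absolute terms T_C = 265.93 K and T_H = 304.26 K, so ΔT = 38.33 K.
COP_Carnot = T_C/ΔT = 265.93/38.33 = 6.937.
η_II = COP_actual/COP_Carnot = 0.7244/6.937 = 0.1044.

0.10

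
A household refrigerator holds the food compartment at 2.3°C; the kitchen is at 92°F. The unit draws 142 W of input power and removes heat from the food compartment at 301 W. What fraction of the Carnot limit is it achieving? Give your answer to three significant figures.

0.239

COP_actual = Q̇_C/Ẇ = 301.0/142.0 = 2.120.
In absolute terms T_C = 275.45 K and T_H = 306.48 K, so ΔT = 31.03 K.
COP_Carnot = T_C/ΔT = 275.45/31.03 = 8.876.
η_II = COP_actual/COP_Carnot = 2.120/8.876 = 0.2388.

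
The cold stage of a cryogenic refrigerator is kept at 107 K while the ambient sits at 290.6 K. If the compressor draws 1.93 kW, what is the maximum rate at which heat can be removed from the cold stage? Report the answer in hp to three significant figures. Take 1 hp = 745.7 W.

The reservoir spacing is ΔT = 290.6 − 107 = 183.6 K.
COP_Carnot = T_C/ΔT = 107.00/183.6 = 0.5828.
Q̇_max = COP_Carnot × Ẇ = 0.5828 × 1.930 kW = 1.125 kW = 1.508 hp.

1.51 hp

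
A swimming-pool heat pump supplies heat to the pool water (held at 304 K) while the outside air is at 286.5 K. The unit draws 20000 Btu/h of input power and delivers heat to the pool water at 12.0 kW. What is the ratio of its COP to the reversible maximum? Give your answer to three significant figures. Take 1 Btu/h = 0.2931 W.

Converting, Q̇_H = 12.00 kW = 40940 Btu/h, so COP_actual = Q̇_H/Ẇ = 40940/20000 = 2.047.
The reservoir spacing is ΔT = 304 − 286.5 = 17.50 K.
COP_Carnot = T_H/ΔT = 304.00/17.50 = 17.37.
η_II = COP_actual/COP_Carnot = 2.047/17.37 = 0.1178.

0.118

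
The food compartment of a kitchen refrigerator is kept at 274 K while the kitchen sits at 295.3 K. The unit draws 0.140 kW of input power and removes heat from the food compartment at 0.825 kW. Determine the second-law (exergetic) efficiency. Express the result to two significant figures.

COP_actual = Q̇_C/Ẇ = 0.8250/0.1400 = 5.893.
The reservoir spacing is ΔT = 295.3 − 274 = 21.30 K.
COP_Carnot = T_C/ΔT = 274.00/21.30 = 12.86.
η_II = COP_actual/COP_Carnot = 5.893/12.86 = 0.4581.

0.46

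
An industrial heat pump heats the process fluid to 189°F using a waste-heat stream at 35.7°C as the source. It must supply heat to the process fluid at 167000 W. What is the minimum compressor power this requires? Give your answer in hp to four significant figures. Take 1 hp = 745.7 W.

In absolute terms T_C = 308.85 K and T_H = 360.37 K, so ΔT = 51.52 K.
COP_Carnot = T_H/ΔT = 360.37/51.52 = 6.995.
Ẇ_min = Q̇/COP_Carnot = 167000/6.995 = 23880 W = 32.02 hp.

32.02 hp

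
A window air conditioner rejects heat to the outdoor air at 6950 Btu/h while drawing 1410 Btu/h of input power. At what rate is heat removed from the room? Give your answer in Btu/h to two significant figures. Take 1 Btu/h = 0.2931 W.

5500 Btu/h

For a cyclic device the first law requires Q̇_H = Q̇_C + Ẇ.
Q̇_C = Q̇_H − Ẇ = 5540 Btu/h.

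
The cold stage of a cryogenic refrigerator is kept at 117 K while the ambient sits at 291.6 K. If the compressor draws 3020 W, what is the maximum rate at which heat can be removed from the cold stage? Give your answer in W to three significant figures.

2020 W

The reservoir spacing is ΔT = 291.6 − 117 = 174.6 K.
COP_Carnot = T_C/ΔT = 117.00/174.6 = 0.6701.
Q̇_max = COP_Carnot × Ẇ = 0.6701 × 3020 W = 2024 W.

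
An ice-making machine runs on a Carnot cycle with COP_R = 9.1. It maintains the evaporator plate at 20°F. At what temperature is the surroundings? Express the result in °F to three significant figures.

72.7 °F

COP_R = T_C/(T_H − T_C) gives T_H − T_C = T_C/COP.
With T_C = 266.48 K, T_H = 266.48 × (1 + 1/9.1) = 295.77 K.
Converting, 295.77 K = 72.71°F.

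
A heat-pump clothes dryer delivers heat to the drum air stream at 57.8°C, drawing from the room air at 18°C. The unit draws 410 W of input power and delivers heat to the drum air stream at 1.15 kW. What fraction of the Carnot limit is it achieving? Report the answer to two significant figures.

Converting, Q̇_H = 1.150 kW = 1150 W, so COP_actual = Q̇_H/Ẇ = 1150/410.0 = 2.805.
In absolute terms T_C = 291.15 K and T_H = 330.95 K, so ΔT = 39.80 K.
COP_Carnot = T_H/ΔT = 330.95/39.80 = 8.315.
η_II = COP_actual/COP_Carnot = 2.805/8.315 = 0.3373.

0.34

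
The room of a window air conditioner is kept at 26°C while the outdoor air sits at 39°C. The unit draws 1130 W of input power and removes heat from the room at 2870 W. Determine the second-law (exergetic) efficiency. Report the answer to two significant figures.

COP_actual = Q̇_C/Ẇ = 2870/1130 = 2.540.
In absolute terms T_C = 299.15 K and T_H = 312.15 K, so ΔT = 13.00 K.
COP_Carnot = T_C/ΔT = 299.15/13.00 = 23.01.
η_II = COP_actual/COP_Carnot = 2.540/23.01 = 0.1104.

0.11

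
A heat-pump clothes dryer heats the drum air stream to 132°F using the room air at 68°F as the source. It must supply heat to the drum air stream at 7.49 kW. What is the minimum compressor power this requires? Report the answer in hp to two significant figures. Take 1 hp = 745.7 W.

1.1 hp

In absolute terms T_C = 293.15 K and T_H = 328.71 K, so ΔT = 35.56 K.
COP_Carnot = T_H/ΔT = 328.71/35.56 = 9.245.
Ẇ_min = Q̇/COP_Carnot = 7.490/9.245 = 0.8102 kW = 1.086 hp.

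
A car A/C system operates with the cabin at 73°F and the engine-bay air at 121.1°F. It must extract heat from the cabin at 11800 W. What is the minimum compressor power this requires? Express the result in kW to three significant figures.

In absolute terms T_C = 295.93 K and T_H = 322.65 K, so ΔT = 26.72 K.
COP_Carnot = T_C/ΔT = 295.93/26.72 = 11.07.
Ẇ_min = Q̇/COP_Carnot = 11800/11.07 = 1066 W = 1.066 kW.

1.07 kW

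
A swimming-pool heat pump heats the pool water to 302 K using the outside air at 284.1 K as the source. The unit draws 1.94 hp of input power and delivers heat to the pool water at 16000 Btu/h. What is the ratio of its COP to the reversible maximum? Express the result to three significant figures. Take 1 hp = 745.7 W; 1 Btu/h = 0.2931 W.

Converting, Q̇_H = 16000 Btu/h = 6.289 hp, so COP_actual = Q̇_H/Ẇ = 6.289/1.940 = 3.242.
The reservoir spacing is ΔT = 302 − 284.1 = 17.90 K.
COP_Carnot = T_H/ΔT = 302.00/17.90 = 16.87.
η_II = COP_actual/COP_Carnot = 3.242/16.87 = 0.1921.

0.192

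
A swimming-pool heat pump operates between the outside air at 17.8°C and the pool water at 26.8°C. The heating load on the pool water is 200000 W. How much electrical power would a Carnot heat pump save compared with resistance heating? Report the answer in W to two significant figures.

In absolute terms T_C = 290.95 K and T_H = 299.95 K, so ΔT = 9.000 K.
COP_Carnot = T_H/ΔT = 299.95/9.000 = 33.33.
Resistance heating needs Ẇ_res = Q̇_H = 200000 W; the reversible heat pump needs only Ẇ_hp = Q̇_H/COP = 6001 W.
Saving = 200000 − 6001 = 194000 W.

190000 W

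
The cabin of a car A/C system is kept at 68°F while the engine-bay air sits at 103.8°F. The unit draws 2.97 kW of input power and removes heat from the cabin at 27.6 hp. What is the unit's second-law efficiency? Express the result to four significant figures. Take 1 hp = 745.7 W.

0.4702

Converting, Q̇_C = 27.60 hp = 20.58 kW, so COP_actual = Q̇_C/Ẇ = 20.58/2.970 = 6.930.
In absolute terms T_C = 293.15 K and T_H = 313.04 K, so ΔT = 19.89 K.
COP_Carnot = T_C/ΔT = 293.15/19.89 = 14.74.
η_II = COP_actual/COP_Carnot = 6.930/14.74 = 0.4702.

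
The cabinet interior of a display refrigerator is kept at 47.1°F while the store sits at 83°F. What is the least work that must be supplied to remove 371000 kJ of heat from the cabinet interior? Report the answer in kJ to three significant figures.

26300 kJ

In absolute terms T_C = 281.54 K and T_H = 301.48 K, so ΔT = 19.94 K.
The reversible limit is COP_R = T_C/ΔT = 14.12, so W_min = Q_C/COP = Q_C·ΔT/T_C.
W_min = 371000 × 19.94/281.54 = 26280 kJ.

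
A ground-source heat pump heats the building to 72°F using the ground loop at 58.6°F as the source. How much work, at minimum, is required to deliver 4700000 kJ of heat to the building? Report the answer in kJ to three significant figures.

118000 kJ

In absolute terms T_C = 287.93 K and T_H = 295.37 K, so ΔT = 7.444 K.
The reversible limit is COP_HP = T_H/ΔT = 39.68, so W_min = Q_H/COP = Q_H·ΔT/T_H.
W_min = 4700000 × 7.444/295.37 = 118500 kJ.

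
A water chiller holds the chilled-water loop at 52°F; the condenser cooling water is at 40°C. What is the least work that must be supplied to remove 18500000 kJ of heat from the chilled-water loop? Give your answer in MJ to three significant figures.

In absolute terms T_C = 284.26 K and T_H = 313.15 K, so ΔT = 28.89 K.
The reversible limit is COP_R = T_C/ΔT = 9.840, so W_min = Q_C/COP = Q_C·ΔT/T_C.
W_min = 18500000 × 28.89/284.26 = 1880000 kJ = 1880 MJ.

1880 MJ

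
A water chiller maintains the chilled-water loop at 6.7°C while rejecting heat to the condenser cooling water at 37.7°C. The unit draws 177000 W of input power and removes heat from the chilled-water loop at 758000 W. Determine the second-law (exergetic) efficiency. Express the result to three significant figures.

COP_actual = Q̇_C/Ẇ = 758000/177000 = 4.282.
In absolute terms T_C = 279.85 K and T_H = 310.85 K, so ΔT = 31.00 K.
COP_Carnot = T_C/ΔT = 279.85/31.00 = 9.027.
η_II = COP_actual/COP_Carnot = 4.282/9.027 = 0.4744.

0.474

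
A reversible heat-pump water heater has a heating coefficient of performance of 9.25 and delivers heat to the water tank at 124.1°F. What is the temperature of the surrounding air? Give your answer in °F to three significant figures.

61.0 °F

COP_HP = T_H/(T_H − T_C) gives T_H − T_C = T_H/COP.
With T_H = 324.32 K, T_C = 324.32 × (1 − 1/9.25) = 289.26 K.
Converting, 289.26 K = 60.99°F.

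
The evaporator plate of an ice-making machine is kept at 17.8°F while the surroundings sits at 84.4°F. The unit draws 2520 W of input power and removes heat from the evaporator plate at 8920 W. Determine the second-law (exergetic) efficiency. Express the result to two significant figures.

COP_actual = Q̇_C/Ẇ = 8920/2520 = 3.540.
In absolute terms T_C = 265.26 K and T_H = 302.26 K, so ΔT = 37.00 K.
COP_Carnot = T_C/ΔT = 265.26/37.00 = 7.169.
η_II = COP_actual/COP_Carnot = 3.540/7.169 = 0.4937.

0.49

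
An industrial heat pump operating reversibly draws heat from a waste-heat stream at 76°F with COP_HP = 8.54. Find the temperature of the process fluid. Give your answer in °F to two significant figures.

COP_HP = T_H/(T_H − T_C) rearranges to T_H = COP·T_C/(COP − 1).
With T_C = 297.59 K, T_H = 8.54 × 297.59/7.540 = 337.06 K.
Converting, 337.06 K = 147.04°F.

150 °F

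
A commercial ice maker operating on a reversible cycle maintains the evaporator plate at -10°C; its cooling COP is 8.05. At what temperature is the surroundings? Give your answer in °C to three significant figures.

COP_R = T_C/(T_H − T_C) gives T_H − T_C = T_C/COP.
With T_C = 263.15 K, T_H = 263.15 × (1 + 1/8.05) = 295.84 K.
Converting, 295.84 K = 22.69°C.

22.7 °C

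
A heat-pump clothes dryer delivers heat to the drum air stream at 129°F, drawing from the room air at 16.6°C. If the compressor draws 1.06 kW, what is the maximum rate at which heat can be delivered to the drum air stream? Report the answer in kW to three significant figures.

9.30 kW

In absolute terms T_C = 289.75 K and T_H = 327.04 K, so ΔT = 37.29 K.
COP_Carnot = T_H/ΔT = 327.04/37.29 = 8.770.
Q̇_max = COP_Carnot × Ẇ = 8.770 × 1.060 kW = 9.297 kW.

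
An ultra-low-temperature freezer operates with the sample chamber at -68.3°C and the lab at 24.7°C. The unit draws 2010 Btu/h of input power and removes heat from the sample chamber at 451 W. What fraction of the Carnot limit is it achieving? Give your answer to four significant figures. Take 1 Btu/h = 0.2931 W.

0.3475

Converting, Q̇_C = 451.0 W = 1539 Btu/h, so COP_actual = Q̇_C/Ẇ = 1539/2010 = 0.7655.
In absolute terms T_C = 204.85 K and T_H = 297.85 K, so ΔT = 93.00 K.
COP_Carnot = T_C/ΔT = 204.85/93.00 = 2.203.
η_II = COP_actual/COP_Carnot = 0.7655/2.203 = 0.3475.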